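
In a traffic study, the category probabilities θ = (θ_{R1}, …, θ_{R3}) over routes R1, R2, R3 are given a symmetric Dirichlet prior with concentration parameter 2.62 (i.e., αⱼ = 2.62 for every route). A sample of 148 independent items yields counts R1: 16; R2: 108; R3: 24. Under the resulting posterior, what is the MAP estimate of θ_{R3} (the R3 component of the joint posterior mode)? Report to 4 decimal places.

0.1676

The Dirichlet prior is conjugate to the Multinomial likelihood: each posterior αⱼ = prior αⱼ + observed count nⱼ.
Posterior concentration: (18.62, 110.62, 26.62), total = 155.86.
Joint mode component: (α_{R3}−1)/(Σα−K) = 25.62/152.86 = 0.1676.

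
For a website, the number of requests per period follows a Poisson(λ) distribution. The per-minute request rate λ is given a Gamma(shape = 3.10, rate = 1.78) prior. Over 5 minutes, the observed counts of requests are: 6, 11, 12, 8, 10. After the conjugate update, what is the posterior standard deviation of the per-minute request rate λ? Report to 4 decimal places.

With a Gamma(shape α, rate β) prior, the Poisson likelihood is conjugate: the posterior is Gamma(α + ΣXᵢ, β + n).
Sum of counts S = 47 over n = 5 minutes.
Posterior: Gamma(α+S, β+n) = Gamma(3.10+47, 1.78+5) = Gamma(50.10, 6.78).
SD = √α/β = √50.10/6.78 = 1.0440.

1.0440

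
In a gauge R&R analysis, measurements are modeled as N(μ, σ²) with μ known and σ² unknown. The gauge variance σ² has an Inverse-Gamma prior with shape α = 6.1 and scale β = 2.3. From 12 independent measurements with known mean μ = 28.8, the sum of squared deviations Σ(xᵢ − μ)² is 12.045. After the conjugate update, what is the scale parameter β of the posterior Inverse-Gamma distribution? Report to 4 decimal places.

With known mean μ and an Inverse-Gamma(α, β) prior on σ², the Normal likelihood is conjugate: posterior is Inv-Gamma(α + n/2, β + Σ(xᵢ−μ)²/2).
Posterior: Inv-Gamma(6.1 + 12/2, 2.3 + 12.045/2) = Inv-Gamma(12.10, 8.3225).
Posterior β = 8.3225.

8.3225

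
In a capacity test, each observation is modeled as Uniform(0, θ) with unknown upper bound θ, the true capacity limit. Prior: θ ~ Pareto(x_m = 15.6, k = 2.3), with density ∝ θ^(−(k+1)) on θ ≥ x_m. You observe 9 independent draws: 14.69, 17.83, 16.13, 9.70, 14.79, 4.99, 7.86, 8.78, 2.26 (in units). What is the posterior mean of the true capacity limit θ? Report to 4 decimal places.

19.5611

A Pareto(scale x_m, shape k) prior on the upper bound θ of Uniform(0, θ) is conjugate: posterior is Pareto(max(x_m, max xᵢ), k + n).
Sample maximum = 17.83; prior scale x_m = 15.6 → posterior scale = max = 17.83.
Posterior shape = 2.3 + 9 = 11.3.
E[θ|data] = k·x_m/(k−1) = 11.3·17.83/10.3 = 19.5611.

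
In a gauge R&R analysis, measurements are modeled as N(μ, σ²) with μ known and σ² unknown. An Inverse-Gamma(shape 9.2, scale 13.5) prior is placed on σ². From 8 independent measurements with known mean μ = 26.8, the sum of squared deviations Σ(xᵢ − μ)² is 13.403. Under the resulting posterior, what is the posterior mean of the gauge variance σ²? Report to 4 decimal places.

With known mean μ and an Inverse-Gamma(α, β) prior on σ², the Normal likelihood is conjugate: posterior is Inv-Gamma(α + n/2, β + Σ(xᵢ−μ)²/2).
Posterior: Inv-Gamma(9.2 + 8/2, 13.5 + 13.403/2) = Inv-Gamma(13.20, 20.2015).
E[σ²|data] = β/(α−1) = 20.2015/12.20 = 1.6559.

1.6559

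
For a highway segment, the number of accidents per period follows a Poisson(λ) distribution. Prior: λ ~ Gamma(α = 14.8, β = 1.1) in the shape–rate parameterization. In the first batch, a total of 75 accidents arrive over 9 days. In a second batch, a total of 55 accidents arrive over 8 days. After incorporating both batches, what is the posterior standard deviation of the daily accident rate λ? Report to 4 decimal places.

0.6648

With a Gamma(shape α, rate β) prior, the Poisson likelihood is conjugate: the posterior is Gamma(α + ΣXᵢ, β + n).
After batch 1: Gamma(α+S, β+n) = Gamma(14.8+75, 1.1+9) = Gamma(89.8, 10.1).
After batch 2: Gamma(α+S, β+n) = Gamma(89.8+55, 10.1+8) = Gamma(144.8, 18.1).
SD = √α/β = √144.8/18.1 = 0.6648.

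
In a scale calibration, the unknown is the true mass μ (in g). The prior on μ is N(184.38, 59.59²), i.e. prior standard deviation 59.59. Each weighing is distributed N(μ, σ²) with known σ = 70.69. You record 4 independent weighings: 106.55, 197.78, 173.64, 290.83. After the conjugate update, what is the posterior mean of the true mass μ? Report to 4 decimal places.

190.1648

For Normal data with known variance σ², a Normal(μ₀, σ₀²) prior on μ is conjugate. Posterior precision = 1/σ₀² + n/σ²; posterior mean is the precision-weighted average of μ₀ and x̄.
Σxᵢ = 106.55 + 197.78 + 173.64 + 290.83 = 768.8, so n·x̄ = 768.8.
σ₀² = 59.59² = 3550.9681, σ² = 70.69² = 4997.0761; σ² + n·σ₀² = 4997.0761 + 4·3550.9681 = 19200.9485.
Posterior mean = (μ₀/σ₀² + n·x̄/σ²)/(1/σ₀² + n/σ²) = (σ²·μ₀ + σ₀²·n·x̄)/(σ² + n·σ₀²) = (4997.0761·184.38 + 3550.9681·768.8)/19200.9485 = 3651345.166598/19200.9485 = 190.1648.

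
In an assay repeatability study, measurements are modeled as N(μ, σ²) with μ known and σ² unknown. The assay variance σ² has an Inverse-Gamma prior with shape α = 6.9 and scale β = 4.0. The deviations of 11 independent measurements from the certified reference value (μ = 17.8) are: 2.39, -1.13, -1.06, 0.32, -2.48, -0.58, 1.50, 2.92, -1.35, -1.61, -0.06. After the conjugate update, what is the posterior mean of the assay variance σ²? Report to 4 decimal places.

1.6621

With known mean μ and an Inverse-Gamma(α, β) prior on σ², the Normal likelihood is conjugate: posterior is Inv-Gamma(α + n/2, β + Σ(xᵢ−μ)²/2).
Σ(xᵢ−μ)² = (2.39)² + (-1.13)² + (-1.06)² + (0.32)² + (-2.48)² + (-0.58)² + (1.50)² + (2.92)² + (-1.35)² + (-1.61)² + (-0.06)² = 29.8964.
Posterior: Inv-Gamma(6.9 + 11/2, 4.0 + 29.8964/2) = Inv-Gamma(12.40, 18.94820).
E[σ²|data] = β/(α−1) = 18.94820/11.40 = 1.6621.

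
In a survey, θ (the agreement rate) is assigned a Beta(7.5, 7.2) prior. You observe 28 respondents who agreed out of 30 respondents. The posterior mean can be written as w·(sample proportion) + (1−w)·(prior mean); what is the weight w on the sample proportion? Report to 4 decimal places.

0.6711

The Beta prior is conjugate to a Binomial/Bernoulli likelihood; the update adds successes to α and failures to β.
Posterior mean = (α₀+k)/(α₀+β₀+n) = [n/(α₀+β₀+n)]·(k/n) + [(α₀+β₀)/(α₀+β₀+n)]·α₀/(α₀+β₀), so only n and the prior enter the weight.
The weight on the data is w = n/(α₀+β₀+n) = 30/(7.5+7.2+30) = 30/44.7 = 0.6711.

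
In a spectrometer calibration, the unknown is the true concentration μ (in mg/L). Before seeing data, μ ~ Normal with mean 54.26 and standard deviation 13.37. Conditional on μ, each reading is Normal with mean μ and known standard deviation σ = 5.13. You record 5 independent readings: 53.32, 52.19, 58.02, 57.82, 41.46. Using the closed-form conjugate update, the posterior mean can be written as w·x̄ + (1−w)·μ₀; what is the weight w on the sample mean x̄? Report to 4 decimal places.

0.9714

For Normal data with known variance σ², a Normal(μ₀, σ₀²) prior on μ is conjugate. Posterior precision = 1/σ₀² + n/σ²; posterior mean is the precision-weighted average of μ₀ and x̄.
σ₀² = 13.37² = 178.7569, σ² = 5.13² = 26.3169. Prior precision 1/σ₀² = 1/178.7569; data precision n/σ² = 5/26.3169.
w = (n/σ²)/(1/σ₀² + n/σ²) = n·σ₀²/(σ² + n·σ₀²) = 5·178.7569/(26.3169 + 5·178.7569) = 893.7845/920.1014 = 0.9714.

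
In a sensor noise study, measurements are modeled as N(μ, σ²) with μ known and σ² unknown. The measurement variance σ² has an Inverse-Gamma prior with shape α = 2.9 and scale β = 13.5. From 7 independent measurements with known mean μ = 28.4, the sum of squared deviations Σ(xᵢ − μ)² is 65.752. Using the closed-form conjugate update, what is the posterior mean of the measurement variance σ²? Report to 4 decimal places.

8.5881

With known mean μ and an Inverse-Gamma(α, β) prior on σ², the Normal likelihood is conjugate: posterior is Inv-Gamma(α + n/2, β + Σ(xᵢ−μ)²/2).
Posterior: Inv-Gamma(2.9 + 7/2, 13.5 + 65.752/2) = Inv-Gamma(6.40, 46.3760).
E[σ²|data] = β/(α−1) = 46.3760/5.40 = 8.5881.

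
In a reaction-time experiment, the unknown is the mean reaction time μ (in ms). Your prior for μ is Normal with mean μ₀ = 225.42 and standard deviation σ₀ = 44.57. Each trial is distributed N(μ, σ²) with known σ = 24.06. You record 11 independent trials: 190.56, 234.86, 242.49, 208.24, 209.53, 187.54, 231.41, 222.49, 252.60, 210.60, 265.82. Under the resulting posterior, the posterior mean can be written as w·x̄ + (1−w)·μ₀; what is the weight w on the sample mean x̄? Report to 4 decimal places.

For Normal data with known variance σ², a Normal(μ₀, σ₀²) prior on μ is conjugate. Posterior precision = 1/σ₀² + n/σ²; posterior mean is the precision-weighted average of μ₀ and x̄.
σ₀² = 44.57² = 1986.4849, σ² = 24.06² = 578.8836. Prior precision 1/σ₀² = 1/1986.4849; data precision n/σ² = 11/578.8836.
w = (n/σ²)/(1/σ₀² + n/σ²) = n·σ₀²/(σ² + n·σ₀²) = 11·1986.4849/(578.8836 + 11·1986.4849) = 21851.3339/22430.2175 = 0.9742.

0.9742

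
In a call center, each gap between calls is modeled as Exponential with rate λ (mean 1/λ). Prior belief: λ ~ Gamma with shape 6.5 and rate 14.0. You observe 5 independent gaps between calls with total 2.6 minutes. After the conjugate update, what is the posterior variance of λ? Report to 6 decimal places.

With a Gamma(shape α, rate β) prior on the exponential rate λ, the posterior after n observations with total T = Σxᵢ is Gamma(α+n, β+T).
Posterior: Gamma(6.5+5, 14.0+2.6) = Gamma(11.5, 16.6).
Var = α/β² = 0.041733.

0.041733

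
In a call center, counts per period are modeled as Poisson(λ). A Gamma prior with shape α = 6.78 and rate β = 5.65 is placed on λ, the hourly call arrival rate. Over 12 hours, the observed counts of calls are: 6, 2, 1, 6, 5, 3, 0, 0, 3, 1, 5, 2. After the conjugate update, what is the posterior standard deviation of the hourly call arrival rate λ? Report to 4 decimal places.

With a Gamma(shape α, rate β) prior, the Poisson likelihood is conjugate: the posterior is Gamma(α + ΣXᵢ, β + n).
Sum of counts S = 34 over n = 12 hours.
Posterior: Gamma(α+S, β+n) = Gamma(6.78+34, 5.65+12) = Gamma(40.78, 17.65).
SD = √α/β = √40.78/17.65 = 0.3618.

0.3618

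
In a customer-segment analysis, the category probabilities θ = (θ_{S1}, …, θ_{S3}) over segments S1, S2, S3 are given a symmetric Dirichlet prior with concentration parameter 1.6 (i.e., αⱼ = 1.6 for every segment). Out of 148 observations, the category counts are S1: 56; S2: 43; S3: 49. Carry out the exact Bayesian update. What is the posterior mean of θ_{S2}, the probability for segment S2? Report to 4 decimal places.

0.2919

The Dirichlet prior is conjugate to the Multinomial likelihood: each posterior αⱼ = prior αⱼ + observed count nⱼ.
Posterior concentration: (57.6, 44.6, 50.6), total = 152.8.
E[θ_{S2}|data] = α_{S2}/Σα = 44.6/152.8 = 0.2919.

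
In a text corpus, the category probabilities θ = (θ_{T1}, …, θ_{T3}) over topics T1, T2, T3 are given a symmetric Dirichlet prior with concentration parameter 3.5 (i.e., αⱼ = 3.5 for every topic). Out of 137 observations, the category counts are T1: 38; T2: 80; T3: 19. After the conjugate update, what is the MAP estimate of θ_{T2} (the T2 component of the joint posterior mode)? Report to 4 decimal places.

0.5709

The Dirichlet prior is conjugate to the Multinomial likelihood: each posterior αⱼ = prior αⱼ + observed count nⱼ.
Posterior concentration: (41.5, 83.5, 22.5), total = 147.5.
Joint mode component: (α_{T2}−1)/(Σα−K) = 82.5/144.5 = 0.5709.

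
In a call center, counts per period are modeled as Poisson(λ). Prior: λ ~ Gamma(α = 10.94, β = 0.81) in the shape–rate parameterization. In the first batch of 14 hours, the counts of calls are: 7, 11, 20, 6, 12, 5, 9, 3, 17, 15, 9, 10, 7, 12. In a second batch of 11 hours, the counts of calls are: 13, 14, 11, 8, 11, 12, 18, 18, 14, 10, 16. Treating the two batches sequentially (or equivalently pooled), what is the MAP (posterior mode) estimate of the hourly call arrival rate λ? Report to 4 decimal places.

With a Gamma(shape α, rate β) prior, the Poisson likelihood is conjugate: the posterior is Gamma(α + ΣXᵢ, β + n).
Batch 1: sum of counts S = 143 over n = 14 hours.
After batch 1: Gamma(α+S, β+n) = Gamma(10.94+143, 0.81+14) = Gamma(153.94, 14.81).
Batch 2: sum of counts S = 145 over n = 11 hours.
After batch 2: Gamma(α+S, β+n) = Gamma(153.94+145, 14.81+11) = Gamma(298.94, 25.81).
Mode of Gamma(α,β) for α≥1 is (α−1)/β = 297.94/25.81 = 11.5436.

11.5436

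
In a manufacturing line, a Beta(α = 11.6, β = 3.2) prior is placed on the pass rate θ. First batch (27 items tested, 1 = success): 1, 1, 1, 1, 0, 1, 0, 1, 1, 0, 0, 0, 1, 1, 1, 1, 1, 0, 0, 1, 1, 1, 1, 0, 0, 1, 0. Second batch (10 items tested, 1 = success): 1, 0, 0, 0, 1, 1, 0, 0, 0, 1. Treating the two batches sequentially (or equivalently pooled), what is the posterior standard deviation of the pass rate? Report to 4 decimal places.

0.0665

The Beta prior is conjugate to a Binomial/Bernoulli likelihood; the update adds successes to α and failures to β.
After batch 1: Beta(11.6+17, 3.2+10) = Beta(28.6, 13.2).
After batch 2: Beta(28.6+4, 13.2+6) = Beta(32.6, 19.2).
Var = αβ/((α+β)²(α+β+1)) = 32.6·19.2/(51.8²·52.8) = 0.00441800; SD = √0.00441800 = 0.0665.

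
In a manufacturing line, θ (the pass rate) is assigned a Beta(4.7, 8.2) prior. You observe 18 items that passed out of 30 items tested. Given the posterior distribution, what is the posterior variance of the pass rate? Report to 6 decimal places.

0.005675

The Beta prior is conjugate to a Binomial/Bernoulli likelihood; the update adds successes to α and failures to β.
Posterior: Beta(α+k, β+n−k) = Beta(4.7+18, 8.2+12) = Beta(22.7, 20.2).
Var = αβ/((α+β)²(α+β+1)) = 22.7·20.2/(42.9²·43.9) = 0.005675.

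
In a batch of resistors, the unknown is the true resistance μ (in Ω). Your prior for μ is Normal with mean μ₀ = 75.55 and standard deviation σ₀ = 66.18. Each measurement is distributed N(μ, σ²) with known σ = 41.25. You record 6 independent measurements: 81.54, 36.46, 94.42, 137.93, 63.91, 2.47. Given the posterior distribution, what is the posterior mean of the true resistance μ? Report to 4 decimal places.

For Normal data with known variance σ², a Normal(μ₀, σ₀²) prior on μ is conjugate. Posterior precision = 1/σ₀² + n/σ²; posterior mean is the precision-weighted average of μ₀ and x̄.
Σxᵢ = 81.54 + 36.46 + 94.42 + 137.93 + 63.91 + 2.47 = 416.73, so n·x̄ = 416.73.
σ₀² = 66.18² = 4379.7924, σ² = 41.25² = 1701.5625; σ² + n·σ₀² = 1701.5625 + 6·4379.7924 = 27980.3169.
Posterior mean = (μ₀/σ₀² + n·x̄/σ²)/(1/σ₀² + n/σ²) = (σ²·μ₀ + σ₀²·n·x̄)/(σ² + n·σ₀²) = (1701.5625·75.55 + 4379.7924·416.73)/27980.3169 = 1953743.933727/27980.3169 = 69.8257.

69.8257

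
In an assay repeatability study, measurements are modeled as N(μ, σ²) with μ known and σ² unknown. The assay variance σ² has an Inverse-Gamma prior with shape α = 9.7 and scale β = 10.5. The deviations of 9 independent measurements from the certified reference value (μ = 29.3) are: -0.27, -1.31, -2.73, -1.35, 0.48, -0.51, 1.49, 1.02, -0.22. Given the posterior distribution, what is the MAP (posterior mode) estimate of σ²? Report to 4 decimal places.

1.1797

With known mean μ and an Inverse-Gamma(α, β) prior on σ², the Normal likelihood is conjugate: posterior is Inv-Gamma(α + n/2, β + Σ(xᵢ−μ)²/2).
Σ(xᵢ−μ)² = (-0.27)² + (-1.31)² + (-2.73)² + (-1.35)² + (0.48)² + (-0.51)² + (1.49)² + (1.02)² + (-0.22)² = 14.8638.
Posterior: Inv-Gamma(9.7 + 9/2, 10.5 + 14.8638/2) = Inv-Gamma(14.20, 17.93190).
Mode = β/(α+1) = 17.93190/15.20 = 1.1797.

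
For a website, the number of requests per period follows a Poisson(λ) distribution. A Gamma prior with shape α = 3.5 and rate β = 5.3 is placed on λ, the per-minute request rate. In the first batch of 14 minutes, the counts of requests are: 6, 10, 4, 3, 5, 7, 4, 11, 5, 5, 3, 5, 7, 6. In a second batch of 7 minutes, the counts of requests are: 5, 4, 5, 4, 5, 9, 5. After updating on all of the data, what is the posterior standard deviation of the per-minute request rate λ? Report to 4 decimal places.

With a Gamma(shape α, rate β) prior, the Poisson likelihood is conjugate: the posterior is Gamma(α + ΣXᵢ, β + n).
Batch 1: sum of counts S = 81 over n = 14 minutes.
After batch 1: Gamma(α+S, β+n) = Gamma(3.5+81, 5.3+14) = Gamma(84.5, 19.3).
Batch 2: sum of counts S = 37 over n = 7 minutes.
After batch 2: Gamma(α+S, β+n) = Gamma(84.5+37, 19.3+7) = Gamma(121.5, 26.3).
SD = √α/β = √121.5/26.3 = 0.4191.

0.4191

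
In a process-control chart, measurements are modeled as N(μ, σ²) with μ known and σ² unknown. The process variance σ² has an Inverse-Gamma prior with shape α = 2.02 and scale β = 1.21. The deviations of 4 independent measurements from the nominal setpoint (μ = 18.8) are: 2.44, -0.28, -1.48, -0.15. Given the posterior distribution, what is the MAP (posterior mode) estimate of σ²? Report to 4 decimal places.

1.0622

With known mean μ and an Inverse-Gamma(α, β) prior on σ², the Normal likelihood is conjugate: posterior is Inv-Gamma(α + n/2, β + Σ(xᵢ−μ)²/2).
Σ(xᵢ−μ)² = (2.44)² + (-0.28)² + (-1.48)² + (-0.15)² = 8.2449.
Posterior: Inv-Gamma(2.02 + 4/2, 1.21 + 8.2449/2) = Inv-Gamma(4.02, 5.33245).
Mode = β/(α+1) = 5.33245/5.02 = 1.0622.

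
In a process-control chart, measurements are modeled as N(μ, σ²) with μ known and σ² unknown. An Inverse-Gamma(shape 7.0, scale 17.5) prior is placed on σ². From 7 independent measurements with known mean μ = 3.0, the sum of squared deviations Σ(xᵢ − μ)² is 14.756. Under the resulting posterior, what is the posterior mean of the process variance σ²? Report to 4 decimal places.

2.6187

With known mean μ and an Inverse-Gamma(α, β) prior on σ², the Normal likelihood is conjugate: posterior is Inv-Gamma(α + n/2, β + Σ(xᵢ−μ)²/2).
Posterior: Inv-Gamma(7.0 + 7/2, 17.5 + 14.756/2) = Inv-Gamma(10.50, 24.8780).
E[σ²|data] = β/(α−1) = 24.8780/9.50 = 2.6187.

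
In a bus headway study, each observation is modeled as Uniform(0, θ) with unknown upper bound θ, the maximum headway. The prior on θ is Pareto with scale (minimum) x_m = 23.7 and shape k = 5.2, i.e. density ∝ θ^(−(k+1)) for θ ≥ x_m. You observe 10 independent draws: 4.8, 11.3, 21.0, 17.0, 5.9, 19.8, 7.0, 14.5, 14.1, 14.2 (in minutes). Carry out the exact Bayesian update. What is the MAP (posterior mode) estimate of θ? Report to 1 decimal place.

23.7

A Pareto(scale x_m, shape k) prior on the upper bound θ of Uniform(0, θ) is conjugate: posterior is Pareto(max(x_m, max xᵢ), k + n).
Sample maximum = 21.0; prior scale x_m = 23.7 → posterior scale = max = 23.7.
Posterior shape = 5.2 + 10 = 15.2.
The Pareto density is decreasing on [x_m, ∞), so the mode is x_m = 23.7.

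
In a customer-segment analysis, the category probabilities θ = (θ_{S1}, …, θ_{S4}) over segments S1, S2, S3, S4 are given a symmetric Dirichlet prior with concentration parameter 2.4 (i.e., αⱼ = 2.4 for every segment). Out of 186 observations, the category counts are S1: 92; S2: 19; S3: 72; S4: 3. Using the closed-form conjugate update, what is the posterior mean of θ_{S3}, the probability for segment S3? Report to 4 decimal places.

The Dirichlet prior is conjugate to the Multinomial likelihood: each posterior αⱼ = prior αⱼ + observed count nⱼ.
Posterior concentration: (94.4, 21.4, 74.4, 5.4), total = 195.6.
E[θ_{S3}|data] = α_{S3}/Σα = 74.4/195.6 = 0.3804.

0.3804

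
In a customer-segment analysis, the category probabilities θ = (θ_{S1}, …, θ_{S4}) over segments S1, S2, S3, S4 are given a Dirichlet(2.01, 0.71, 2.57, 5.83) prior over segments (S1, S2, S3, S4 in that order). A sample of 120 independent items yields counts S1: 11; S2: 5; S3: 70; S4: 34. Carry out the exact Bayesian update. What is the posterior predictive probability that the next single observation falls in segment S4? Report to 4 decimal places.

0.3038

The Dirichlet prior is conjugate to the Multinomial likelihood: each posterior αⱼ = prior αⱼ + observed count nⱼ.
Posterior concentration: (13.01, 5.71, 72.57, 39.83), total = 131.12.
P(next = S4 | data) = α_{S4}/Σα = 0.3038.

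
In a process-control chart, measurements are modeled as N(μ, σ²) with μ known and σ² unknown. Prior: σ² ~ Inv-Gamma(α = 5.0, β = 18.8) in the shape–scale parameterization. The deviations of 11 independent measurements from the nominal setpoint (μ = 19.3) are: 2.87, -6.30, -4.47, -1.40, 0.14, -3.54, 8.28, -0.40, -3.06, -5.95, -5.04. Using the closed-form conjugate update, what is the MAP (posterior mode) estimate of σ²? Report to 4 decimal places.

With known mean μ and an Inverse-Gamma(α, β) prior on σ², the Normal likelihood is conjugate: posterior is Inv-Gamma(α + n/2, β + Σ(xᵢ−μ)²/2).
Σ(xᵢ−μ)² = (2.87)² + (-6.30)² + (-4.47)² + (-1.40)² + (0.14)² + (-3.54)² + (8.28)² + (-0.40)² + (-3.06)² + (-5.95)² + (-5.04)² = 221.3051.
Posterior: Inv-Gamma(5.0 + 11/2, 18.8 + 221.3051/2) = Inv-Gamma(10.50, 129.45255).
Mode = β/(α+1) = 129.45255/11.50 = 11.2567.

11.2567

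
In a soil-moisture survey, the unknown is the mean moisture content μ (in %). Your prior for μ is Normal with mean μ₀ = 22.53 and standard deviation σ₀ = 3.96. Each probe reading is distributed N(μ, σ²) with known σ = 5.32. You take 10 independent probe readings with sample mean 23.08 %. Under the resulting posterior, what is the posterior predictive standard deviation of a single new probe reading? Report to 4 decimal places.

For Normal data with known variance σ², a Normal(μ₀, σ₀²) prior on μ is conjugate. Posterior precision = 1/σ₀² + n/σ²; posterior mean is the precision-weighted average of μ₀ and x̄.
σ₀² = 3.96² = 15.6816, σ² = 5.32² = 28.3024; σ² + n·σ₀² = 28.3024 + 10·15.6816 = 185.1184.
Posterior precision = 1/σ₀² + n/σ² = 1/15.6816 + 10/28.3024 = (σ² + n·σ₀²)/(σ₀²σ²) = 185.1184/(15.6816·28.3024); posterior variance σₙ² = σ₀²σ²/(σ² + n·σ₀²) = 15.6816·28.3024/185.1184 = 2.397530.
Predictive variance for one new observation = σₙ² + σ² = 15.6816·28.3024/185.1184 + 28.3024 = σ²·(σ₀² + 185.1184)/185.1184 = 28.3024·200.8/185.1184 = 30.699930; SD = √(28.3024·200.8/185.1184) = 5.5408.

5.5408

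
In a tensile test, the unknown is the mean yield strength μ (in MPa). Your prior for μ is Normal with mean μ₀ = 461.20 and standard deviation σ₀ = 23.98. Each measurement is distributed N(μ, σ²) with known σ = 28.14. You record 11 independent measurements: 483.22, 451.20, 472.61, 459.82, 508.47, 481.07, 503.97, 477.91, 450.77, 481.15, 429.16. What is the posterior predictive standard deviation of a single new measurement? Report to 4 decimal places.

29.2547

For Normal data with known variance σ², a Normal(μ₀, σ₀²) prior on μ is conjugate. Posterior precision = 1/σ₀² + n/σ²; posterior mean is the precision-weighted average of μ₀ and x̄.
σ₀² = 23.98² = 575.0404, σ² = 28.14² = 791.8596; σ² + n·σ₀² = 791.8596 + 11·575.0404 = 7117.304.
Posterior precision = 1/σ₀² + n/σ² = 1/575.0404 + 11/791.8596 = (σ² + n·σ₀²)/(σ₀²σ²) = 7117.304/(575.0404·791.8596); posterior variance σₙ² = σ₀²σ²/(σ² + n·σ₀²) = 575.0404·791.8596/7117.304 = 63.978054.
Predictive variance for one new observation = σₙ² + σ² = 575.0404·791.8596/7117.304 + 791.8596 = σ²·(σ₀² + 7117.304)/7117.304 = 791.8596·7692.3444/7117.304 = 855.837654; SD = √(791.8596·7692.3444/7117.304) = 29.2547.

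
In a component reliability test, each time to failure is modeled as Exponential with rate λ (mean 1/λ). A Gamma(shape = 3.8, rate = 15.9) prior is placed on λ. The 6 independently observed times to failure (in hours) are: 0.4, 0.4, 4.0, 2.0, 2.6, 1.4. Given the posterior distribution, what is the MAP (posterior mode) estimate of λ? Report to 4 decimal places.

0.3296

With a Gamma(shape α, rate β) prior on the exponential rate λ, the posterior after n observations with total T = Σxᵢ is Gamma(α+n, β+T).
Sum of observations T = 10.8 hours; n = 6.
Posterior: Gamma(3.8+6, 15.9+10.8) = Gamma(9.8, 26.7).
Mode = (α−1)/β = 0.3296.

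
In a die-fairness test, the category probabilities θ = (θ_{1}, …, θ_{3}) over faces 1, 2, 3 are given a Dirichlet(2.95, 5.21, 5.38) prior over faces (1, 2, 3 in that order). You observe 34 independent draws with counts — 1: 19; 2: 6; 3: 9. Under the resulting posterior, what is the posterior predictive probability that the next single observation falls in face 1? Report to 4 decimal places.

0.4617

The Dirichlet prior is conjugate to the Multinomial likelihood: each posterior αⱼ = prior αⱼ + observed count nⱼ.
Posterior concentration: (21.95, 11.21, 14.38), total = 47.54.
P(next = 1 | data) = α_{1}/Σα = 0.4617.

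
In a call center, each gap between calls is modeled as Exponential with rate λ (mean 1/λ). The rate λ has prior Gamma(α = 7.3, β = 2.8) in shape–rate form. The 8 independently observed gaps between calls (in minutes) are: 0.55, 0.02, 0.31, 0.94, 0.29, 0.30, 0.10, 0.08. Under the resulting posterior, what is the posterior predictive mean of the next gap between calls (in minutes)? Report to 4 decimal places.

0.3769

With a Gamma(shape α, rate β) prior on the exponential rate λ, the posterior after n observations with total T = Σxᵢ is Gamma(α+n, β+T).
Sum of observations T = 2.59 minutes; n = 8.
Posterior: Gamma(7.3+8, 2.8+2.59) = Gamma(15.3, 5.39).
The predictive distribution for the next observation is Lomax; its mean is β/(α−1) = 5.39/14.3 = 0.3769.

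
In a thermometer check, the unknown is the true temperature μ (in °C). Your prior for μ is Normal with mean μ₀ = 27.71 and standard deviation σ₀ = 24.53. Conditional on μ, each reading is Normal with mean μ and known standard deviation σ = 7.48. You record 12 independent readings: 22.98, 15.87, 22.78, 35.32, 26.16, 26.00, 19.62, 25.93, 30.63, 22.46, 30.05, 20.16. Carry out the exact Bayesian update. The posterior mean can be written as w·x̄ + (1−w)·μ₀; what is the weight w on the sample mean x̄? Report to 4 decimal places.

0.9923

For Normal data with known variance σ², a Normal(μ₀, σ₀²) prior on μ is conjugate. Posterior precision = 1/σ₀² + n/σ²; posterior mean is the precision-weighted average of μ₀ and x̄.
σ₀² = 24.53² = 601.7209, σ² = 7.48² = 55.9504. Prior precision 1/σ₀² = 1/601.7209; data precision n/σ² = 12/55.9504.
w = (n/σ²)/(1/σ₀² + n/σ²) = n·σ₀²/(σ² + n·σ₀²) = 12·601.7209/(55.9504 + 12·601.7209) = 7220.6508/7276.6012 = 0.9923.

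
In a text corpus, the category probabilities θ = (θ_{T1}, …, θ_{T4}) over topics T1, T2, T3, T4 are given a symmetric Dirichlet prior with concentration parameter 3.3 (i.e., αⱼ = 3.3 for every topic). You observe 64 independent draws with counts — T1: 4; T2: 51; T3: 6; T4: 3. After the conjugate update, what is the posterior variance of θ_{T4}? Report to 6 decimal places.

0.000958

The Dirichlet prior is conjugate to the Multinomial likelihood: each posterior αⱼ = prior αⱼ + observed count nⱼ.
Posterior concentration: (7.3, 54.3, 9.3, 6.3), total = 77.2.
Var[θ_j] = α_j(Σα−α_j)/((Σα)²(Σα+1)) = 6.3·70.9/(77.2²·78.2) = 0.000958.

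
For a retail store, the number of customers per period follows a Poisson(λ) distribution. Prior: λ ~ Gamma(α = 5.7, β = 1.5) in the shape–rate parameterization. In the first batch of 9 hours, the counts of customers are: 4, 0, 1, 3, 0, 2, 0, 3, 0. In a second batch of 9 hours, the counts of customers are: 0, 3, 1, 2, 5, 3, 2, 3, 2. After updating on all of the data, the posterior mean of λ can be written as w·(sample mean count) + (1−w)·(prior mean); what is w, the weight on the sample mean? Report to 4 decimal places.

0.9231

With a Gamma(shape α, rate β) prior, the Poisson likelihood is conjugate: the posterior is Gamma(α + ΣXᵢ, β + n).
Total number of hours: n = 9 + 9 = 18.
Posterior mean = (α₀+S)/(β₀+n) = [n/(β₀+n)]·(S/n) + [β₀/(β₀+n)]·(α₀/β₀), so only n and β₀ enter the weight.
Weight on data w = n/(β₀+n) = 18/(1.5+18) = 18/19.5 = 0.9231.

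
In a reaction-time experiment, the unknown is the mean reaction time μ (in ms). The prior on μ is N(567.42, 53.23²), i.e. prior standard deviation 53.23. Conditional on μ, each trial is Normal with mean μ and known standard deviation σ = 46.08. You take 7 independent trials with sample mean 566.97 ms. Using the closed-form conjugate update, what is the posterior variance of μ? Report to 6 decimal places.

274.004077

For Normal data with known variance σ², a Normal(μ₀, σ₀²) prior on μ is conjugate. Posterior precision = 1/σ₀² + n/σ²; posterior mean is the precision-weighted average of μ₀ and x̄.
σ₀² = 53.23² = 2833.4329, σ² = 46.08² = 2123.3664; σ² + n·σ₀² = 2123.3664 + 7·2833.4329 = 21957.3967.
Posterior precision = 1/σ₀² + n/σ² = 1/2833.4329 + 7/2123.3664 = (σ² + n·σ₀²)/(σ₀²σ²) = 21957.3967/(2833.4329·2123.3664); posterior variance σₙ² = σ₀²σ²/(σ² + n·σ₀²) = 2833.4329·2123.3664/21957.3967 = 274.004077.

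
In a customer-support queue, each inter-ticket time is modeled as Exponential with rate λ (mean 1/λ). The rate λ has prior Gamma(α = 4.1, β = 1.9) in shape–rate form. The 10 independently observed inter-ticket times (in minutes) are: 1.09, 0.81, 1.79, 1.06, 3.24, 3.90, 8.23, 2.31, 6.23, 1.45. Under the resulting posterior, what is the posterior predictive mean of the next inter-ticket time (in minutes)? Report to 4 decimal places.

2.4435

With a Gamma(shape α, rate β) prior on the exponential rate λ, the posterior after n observations with total T = Σxᵢ is Gamma(α+n, β+T).
Sum of observations T = 30.11 minutes; n = 10.
Posterior: Gamma(4.1+10, 1.9+30.11) = Gamma(14.1, 32.01).
The predictive distribution for the next observation is Lomax; its mean is β/(α−1) = 32.01/13.1 = 2.4435.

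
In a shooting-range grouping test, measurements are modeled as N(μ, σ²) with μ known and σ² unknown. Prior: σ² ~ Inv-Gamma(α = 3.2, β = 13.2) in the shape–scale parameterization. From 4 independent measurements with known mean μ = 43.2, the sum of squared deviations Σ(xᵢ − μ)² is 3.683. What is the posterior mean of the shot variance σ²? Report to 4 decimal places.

With known mean μ and an Inverse-Gamma(α, β) prior on σ², the Normal likelihood is conjugate: posterior is Inv-Gamma(α + n/2, β + Σ(xᵢ−μ)²/2).
Posterior: Inv-Gamma(3.2 + 4/2, 13.2 + 3.683/2) = Inv-Gamma(5.20, 15.0415).
E[σ²|data] = β/(α−1) = 15.0415/4.20 = 3.5813.

3.5813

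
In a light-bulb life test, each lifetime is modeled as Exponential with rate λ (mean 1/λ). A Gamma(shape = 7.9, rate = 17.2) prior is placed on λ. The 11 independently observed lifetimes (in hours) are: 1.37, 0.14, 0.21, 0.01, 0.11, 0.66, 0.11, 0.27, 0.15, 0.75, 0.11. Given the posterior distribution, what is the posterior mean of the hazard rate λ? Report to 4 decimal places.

With a Gamma(shape α, rate β) prior on the exponential rate λ, the posterior after n observations with total T = Σxᵢ is Gamma(α+n, β+T).
Sum of observations T = 3.89 hours; n = 11.
Posterior: Gamma(7.9+11, 17.2+3.89) = Gamma(18.9, 21.09).
Posterior mean of λ = α/β = 18.9/21.09 = 0.8962.

0.8962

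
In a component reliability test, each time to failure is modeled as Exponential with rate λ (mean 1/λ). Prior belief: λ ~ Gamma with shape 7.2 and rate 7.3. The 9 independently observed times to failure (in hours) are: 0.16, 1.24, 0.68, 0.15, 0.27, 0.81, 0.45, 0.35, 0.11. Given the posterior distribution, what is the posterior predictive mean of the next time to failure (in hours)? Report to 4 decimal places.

0.7579

With a Gamma(shape α, rate β) prior on the exponential rate λ, the posterior after n observations with total T = Σxᵢ is Gamma(α+n, β+T).
Sum of observations T = 4.22 hours; n = 9.
Posterior: Gamma(7.2+9, 7.3+4.22) = Gamma(16.2, 11.52).
The predictive distribution for the next observation is Lomax; its mean is β/(α−1) = 11.52/15.2 = 0.7579.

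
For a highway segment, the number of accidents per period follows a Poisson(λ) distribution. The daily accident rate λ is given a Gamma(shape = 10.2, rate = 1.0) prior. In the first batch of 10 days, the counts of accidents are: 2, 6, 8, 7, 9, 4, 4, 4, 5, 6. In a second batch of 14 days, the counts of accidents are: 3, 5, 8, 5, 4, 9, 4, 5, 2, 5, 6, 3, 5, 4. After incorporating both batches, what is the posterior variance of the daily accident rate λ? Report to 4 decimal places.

With a Gamma(shape α, rate β) prior, the Poisson likelihood is conjugate: the posterior is Gamma(α + ΣXᵢ, β + n).
Batch 1: sum of counts S = 55 over n = 10 days.
After batch 1: Gamma(α+S, β+n) = Gamma(10.2+55, 1.0+10) = Gamma(65.2, 11.0).
Batch 2: sum of counts S = 68 over n = 14 days.
After batch 2: Gamma(α+S, β+n) = Gamma(65.2+68, 11.0+14) = Gamma(133.2, 25.0).
Var = α/β² = 133.2/25.0² = 0.2131.

0.2131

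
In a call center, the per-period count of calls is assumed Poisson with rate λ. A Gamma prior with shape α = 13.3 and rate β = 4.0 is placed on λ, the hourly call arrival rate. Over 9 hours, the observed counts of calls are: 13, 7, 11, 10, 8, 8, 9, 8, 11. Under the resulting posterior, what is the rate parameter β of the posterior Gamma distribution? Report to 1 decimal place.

13.0

With a Gamma(shape α, rate β) prior, the Poisson likelihood is conjugate: the posterior is Gamma(α + ΣXᵢ, β + n).
Sum of counts S = 85 over n = 9 hours.
Posterior: Gamma(α+S, β+n) = Gamma(13.3+85, 4.0+9) = Gamma(98.3, 13.0).
Posterior β = 13.0.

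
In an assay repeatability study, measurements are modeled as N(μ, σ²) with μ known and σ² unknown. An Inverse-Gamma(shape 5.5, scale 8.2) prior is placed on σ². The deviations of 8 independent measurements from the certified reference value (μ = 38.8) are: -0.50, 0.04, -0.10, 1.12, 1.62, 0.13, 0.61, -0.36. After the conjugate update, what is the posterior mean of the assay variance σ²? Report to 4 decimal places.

1.2388

With known mean μ and an Inverse-Gamma(α, β) prior on σ², the Normal likelihood is conjugate: posterior is Inv-Gamma(α + n/2, β + Σ(xᵢ−μ)²/2).
Σ(xᵢ−μ)² = (-0.50)² + (0.04)² + (-0.10)² + (1.12)² + (1.62)² + (0.13)² + (0.61)² + (-0.36)² = 4.6590.
Posterior: Inv-Gamma(5.5 + 8/2, 8.2 + 4.6590/2) = Inv-Gamma(9.50, 10.52950).
E[σ²|data] = β/(α−1) = 10.52950/8.50 = 1.2388.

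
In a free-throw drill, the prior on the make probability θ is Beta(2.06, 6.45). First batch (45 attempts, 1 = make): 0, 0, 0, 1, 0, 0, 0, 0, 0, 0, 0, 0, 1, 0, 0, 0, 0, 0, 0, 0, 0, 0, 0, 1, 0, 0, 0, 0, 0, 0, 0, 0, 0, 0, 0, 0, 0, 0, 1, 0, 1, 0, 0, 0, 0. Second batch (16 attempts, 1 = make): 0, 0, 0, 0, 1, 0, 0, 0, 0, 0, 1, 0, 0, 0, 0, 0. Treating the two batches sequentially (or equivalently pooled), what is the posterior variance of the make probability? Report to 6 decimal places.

The Beta prior is conjugate to a Binomial/Bernoulli likelihood; the update adds successes to α and failures to β.
After batch 1: Beta(2.06+5, 6.45+40) = Beta(7.06, 46.45).
After batch 2: Beta(7.06+2, 46.45+14) = Beta(9.06, 60.45).
Var = αβ/((α+β)²(α+β+1)) = 9.06·60.45/(69.51²·70.51) = 0.001608.

0.001608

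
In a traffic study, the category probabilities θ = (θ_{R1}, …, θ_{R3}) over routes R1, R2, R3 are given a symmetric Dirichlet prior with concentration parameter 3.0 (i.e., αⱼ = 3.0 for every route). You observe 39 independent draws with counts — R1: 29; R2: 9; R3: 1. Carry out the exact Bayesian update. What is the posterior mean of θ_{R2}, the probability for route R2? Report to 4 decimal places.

The Dirichlet prior is conjugate to the Multinomial likelihood: each posterior αⱼ = prior αⱼ + observed count nⱼ.
Posterior concentration: (32.0, 12.0, 4.0), total = 48.0.
E[θ_{R2}|data] = α_{R2}/Σα = 12.0/48.0 = 0.2500.

0.2500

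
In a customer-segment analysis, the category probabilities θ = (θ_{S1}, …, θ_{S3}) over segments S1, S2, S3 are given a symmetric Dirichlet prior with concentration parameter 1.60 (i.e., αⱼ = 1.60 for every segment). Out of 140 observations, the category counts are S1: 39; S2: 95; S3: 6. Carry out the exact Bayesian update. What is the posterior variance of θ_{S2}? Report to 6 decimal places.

The Dirichlet prior is conjugate to the Multinomial likelihood: each posterior αⱼ = prior αⱼ + observed count nⱼ.
Posterior concentration: (40.60, 96.60, 7.60), total = 144.80.
Var[θ_j] = α_j(Σα−α_j)/((Σα)²(Σα+1)) = 96.60·48.20/(144.80²·145.80) = 0.001523.

0.001523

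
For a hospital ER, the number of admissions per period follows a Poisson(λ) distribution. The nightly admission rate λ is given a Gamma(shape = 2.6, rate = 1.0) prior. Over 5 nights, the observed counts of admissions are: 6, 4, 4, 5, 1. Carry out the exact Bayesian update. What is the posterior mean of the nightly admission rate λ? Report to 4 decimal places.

With a Gamma(shape α, rate β) prior, the Poisson likelihood is conjugate: the posterior is Gamma(α + ΣXᵢ, β + n).
Sum of counts S = 20 over n = 5 nights.
Posterior: Gamma(α+S, β+n) = Gamma(2.6+20, 1.0+5) = Gamma(22.6, 6.0).
Posterior mean = α/β = 22.6/6.0 = 3.7667.

3.7667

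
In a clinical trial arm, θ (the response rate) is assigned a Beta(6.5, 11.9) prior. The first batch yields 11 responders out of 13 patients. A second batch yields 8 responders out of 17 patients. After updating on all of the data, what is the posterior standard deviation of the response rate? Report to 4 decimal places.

0.0710

The Beta prior is conjugate to a Binomial/Bernoulli likelihood; the update adds successes to α and failures to β.
After batch 1: Beta(6.5+11, 11.9+2) = Beta(17.5, 13.9).
After batch 2: Beta(17.5+8, 13.9+9) = Beta(25.5, 22.9).
Var = αβ/((α+β)²(α+β+1)) = 25.5·22.9/(48.4²·49.4) = 0.00504612; SD = √0.00504612 = 0.0710.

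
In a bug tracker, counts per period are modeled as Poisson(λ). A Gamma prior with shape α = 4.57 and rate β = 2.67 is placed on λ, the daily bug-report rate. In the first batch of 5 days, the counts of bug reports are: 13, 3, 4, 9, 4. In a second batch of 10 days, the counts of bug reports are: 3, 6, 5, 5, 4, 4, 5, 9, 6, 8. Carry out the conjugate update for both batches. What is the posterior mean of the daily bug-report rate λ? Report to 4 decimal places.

5.2388

With a Gamma(shape α, rate β) prior, the Poisson likelihood is conjugate: the posterior is Gamma(α + ΣXᵢ, β + n).
Batch 1: sum of counts S = 33 over n = 5 days.
After batch 1: Gamma(α+S, β+n) = Gamma(4.57+33, 2.67+5) = Gamma(37.57, 7.67).
Batch 2: sum of counts S = 55 over n = 10 days.
After batch 2: Gamma(α+S, β+n) = Gamma(37.57+55, 7.67+10) = Gamma(92.57, 17.67).
Posterior mean = α/β = 92.57/17.67 = 5.2388.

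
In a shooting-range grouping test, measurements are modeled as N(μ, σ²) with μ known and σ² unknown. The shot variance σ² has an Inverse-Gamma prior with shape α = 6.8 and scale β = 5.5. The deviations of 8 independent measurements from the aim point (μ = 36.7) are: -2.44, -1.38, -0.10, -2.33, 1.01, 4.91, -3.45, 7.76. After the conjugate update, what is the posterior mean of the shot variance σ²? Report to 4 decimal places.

6.2013

With known mean μ and an Inverse-Gamma(α, β) prior on σ², the Normal likelihood is conjugate: posterior is Inv-Gamma(α + n/2, β + Σ(xᵢ−μ)²/2).
Σ(xᵢ−μ)² = (-2.44)² + (-1.38)² + (-0.10)² + (-2.33)² + (1.01)² + (4.91)² + (-3.45)² + (7.76)² = 110.5452.
Posterior: Inv-Gamma(6.8 + 8/2, 5.5 + 110.5452/2) = Inv-Gamma(10.80, 60.77260).
E[σ²|data] = β/(α−1) = 60.77260/9.80 = 6.2013.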